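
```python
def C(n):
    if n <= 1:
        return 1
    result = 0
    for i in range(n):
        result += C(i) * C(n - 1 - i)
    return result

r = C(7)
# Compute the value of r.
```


C(7)
= sum of C(i) * C(7-1-i) for i in 0..6
First compute sub-values bottom-up:
  C(0) = 1, C(1) = 1
  C(2) = 1*1 + 1*1 = 2
  C(3) = 1*2 + 1*1 + 2*1 = 5
  C(4) = 1*5 + 1*2 + 2*1 + 5*1 = 14
  C(5) = 1*14 + 1*5 + 2*2 + 5*1 + 14*1 = 42
  C(6) = 1*42 + 1*14 + 2*5 + 5*2 + 14*1 + 42*1 = 132
Now C(7):
  C(0)*C(6) = 1*132 = 132
  C(1)*C(5) = 1*42 = 42
  C(2)*C(4) = 2*14 = 28
  C(3)*C(3) = 5*5 = 25
  C(4)*C(2) = 14*2 = 28
  C(5)*C(1) = 42*1 = 42
  C(6)*C(0) = 132*1 = 132
= 132 + 42 + 28 + 25 + 28 + 42 + 132
= 429


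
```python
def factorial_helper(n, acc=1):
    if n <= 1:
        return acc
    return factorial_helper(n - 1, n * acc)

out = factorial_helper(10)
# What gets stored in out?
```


factorial_helper(10, 1)
= factorial_helper(9, 10 * 1) = factorial_helper(9, 10)
= factorial_helper(8, 9 * 10) = factorial_helper(8, 90)
= factorial_helper(7, 8 * 90) = factorial_helper(7, 720)
= factorial_helper(6, 7 * 720) = factorial_helper(6, 5040)
= factorial_helper(5, 6 * 5040) = factorial_helper(5, 30240)
= factorial_helper(4, 5 * 30240) = factorial_helper(4, 151200)
= factorial_helper(3, 4 * 151200) = factorial_helper(3, 604800)
= factorial_helper(2, 3 * 604800) = factorial_helper(2, 1814400)
= factorial_helper(1, 2 * 1814400) = factorial_helper(1, 3628800)
n <= 1, return acc = 3628800


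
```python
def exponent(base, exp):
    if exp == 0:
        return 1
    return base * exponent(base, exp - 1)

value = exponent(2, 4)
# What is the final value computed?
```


exponent(2, 4)
= 2 * exponent(2, 3)
= 2 * 2 * exponent(2, 2)
= 2 * 2 * 2 * exponent(2, 1)
= 2 * 2 * 2 * 2 * exponent(2, 0)
= 2 * 2 * 2 * 2 * 1
= 16


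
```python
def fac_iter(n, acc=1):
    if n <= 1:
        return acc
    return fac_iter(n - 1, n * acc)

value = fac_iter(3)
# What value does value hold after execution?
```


fac_iter(3, 1)
= fac_iter(2, 3 * 1) = fac_iter(2, 3)
= fac_iter(1, 2 * 3) = fac_iter(1, 6)
n <= 1, return acc = 6


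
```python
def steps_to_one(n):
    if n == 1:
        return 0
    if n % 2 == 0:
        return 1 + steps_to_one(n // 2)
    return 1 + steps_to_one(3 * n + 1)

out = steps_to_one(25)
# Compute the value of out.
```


steps_to_one(25)
25 is odd -> 3*25+1 = 76 -> steps_to_one(76)
76 is even -> steps_to_one(38)
38 is even -> steps_to_one(19)
19 is odd -> 3*19+1 = 58 -> steps_to_one(58)
58 is even -> steps_to_one(29)
29 is odd -> 3*29+1 = 88 -> steps_to_one(88)
88 is even -> steps_to_one(44)
44 is even -> steps_to_one(22)
22 is even -> steps_to_one(11)
11 is odd -> 3*11+1 = 34 -> steps_to_one(34)
34 is even -> steps_to_one(17)
17 is odd -> 3*17+1 = 52 -> steps_to_one(52)
52 is even -> steps_to_one(26)
26 is even -> steps_to_one(13)
13 is odd -> 3*13+1 = 40 -> steps_to_one(40)
40 is even -> steps_to_one(20)
20 is even -> steps_to_one(10)
10 is even -> steps_to_one(5)
5 is odd -> 3*5+1 = 16 -> steps_to_one(16)
16 is even -> steps_to_one(8)
8 is even -> steps_to_one(4)
4 is even -> steps_to_one(2)
2 is even -> steps_to_one(1)
Reached 1 after 23 steps
= 23


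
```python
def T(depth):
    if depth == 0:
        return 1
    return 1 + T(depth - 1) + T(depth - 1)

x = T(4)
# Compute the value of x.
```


T(4)
= 1 + T(3) + T(3)
= 1 + 2 * T(3)
T(k) = 2^(k+1) - 1
T(0) = 1
T(1) = 3
T(2) = 7
T(3) = 15
T(4) = 31
T(4) = 2^5 - 1 = 31


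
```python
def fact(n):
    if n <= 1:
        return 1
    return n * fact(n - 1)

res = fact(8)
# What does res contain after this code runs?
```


fact(8)
= 8 * fact(7)
= 8 * 7 * fact(6)
= 8 * 7 * 6 * fact(5)
= 8 * 7 * 6 * 5 * fact(4)
= 8 * 7 * 6 * 5 * 4 * fact(3)
= 8 * 7 * 6 * 5 * 4 * 3 * fact(2)
= 8 * 7 * 6 * 5 * 4 * 3 * 2 * fact(1)
= 8 * 7 * 6 * 5 * 4 * 3 * 2 * 1
= 40320


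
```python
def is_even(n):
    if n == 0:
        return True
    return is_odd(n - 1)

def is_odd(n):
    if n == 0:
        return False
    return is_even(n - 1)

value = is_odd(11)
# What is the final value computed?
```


is_odd(11)
= is_even(10)
= is_odd(9)
= is_even(8)
= is_odd(7)
= is_even(6)
= is_odd(5)
= is_even(4)
= is_odd(3)
= is_even(2)
= is_odd(1)
= is_even(0)
n == 0: return True
= True


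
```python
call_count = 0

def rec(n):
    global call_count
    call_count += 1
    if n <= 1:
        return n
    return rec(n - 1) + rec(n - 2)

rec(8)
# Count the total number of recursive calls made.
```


rec(8) calls rec(7) and rec(6); each non-base call branches into two more.
Let C(k) = total number of calls made by rec(k), including the call to rec(k) itself.
Base cases: C(0) = 1, C(1) = 1
Recurrence: C(k) = 1 + C(k-1) + C(k-2)
  C(2) = 1 + C(1) + C(0) = 1 + 1 + 1 = 3
  C(3) = 1 + C(2) + C(1) = 1 + 3 + 1 = 5
  C(4) = 1 + C(3) + C(2) = 1 + 5 + 3 = 9
  C(5) = 1 + C(4) + C(3) = 1 + 9 + 5 = 15
  C(6) = 1 + C(5) + C(4) = 1 + 15 + 9 = 25
  C(7) = 1 + C(6) + C(5) = 1 + 25 + 15 = 41
  C(8) = 1 + C(7) + C(6) = 1 + 41 + 25 = 67
Total calls = C(8) = 67


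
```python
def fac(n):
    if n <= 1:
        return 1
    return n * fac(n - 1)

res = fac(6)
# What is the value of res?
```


fac(6)
= 6 * fac(5)
= 6 * 5 * fac(4)
= 6 * 5 * 4 * fac(3)
= 6 * 5 * 4 * 3 * fac(2)
= 6 * 5 * 4 * 3 * 2 * fac(1)
= 6 * 5 * 4 * 3 * 2 * 1
= 720


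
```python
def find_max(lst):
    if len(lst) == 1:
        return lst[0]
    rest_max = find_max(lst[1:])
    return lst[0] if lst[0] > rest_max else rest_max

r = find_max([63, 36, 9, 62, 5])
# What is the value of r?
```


find_max([63, 36, 9, 62, 5])
= compare 63 with find_max([36, 9, 62, 5])
= compare 36 with find_max([9, 62, 5])
= compare 9 with find_max([62, 5])
= compare 62 with find_max([5])
Base: find_max([5]) = 5
compare 62 with 5: max = 62
compare 9 with 62: max = 62
compare 36 with 62: max = 62
compare 63 with 62: max = 63
= 63


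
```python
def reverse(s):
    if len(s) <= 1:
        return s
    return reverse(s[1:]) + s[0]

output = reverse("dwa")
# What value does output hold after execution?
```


reverse("dwa")
= reverse("wa") + "d"
= reverse("a") + "w" + "d"
= "a" + "w" + "d"
= "awd"


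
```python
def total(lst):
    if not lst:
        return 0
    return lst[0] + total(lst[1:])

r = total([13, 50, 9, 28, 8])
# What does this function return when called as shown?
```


total([13, 50, 9, 28, 8])
= 13 + total([50, 9, 28, 8])
= 13 + 50 + total([9, 28, 8])
= 13 + 50 + 9 + total([28, 8])
= 13 + 50 + 9 + 28 + total([8])
= 13 + 50 + 9 + 28 + 8 + total([])
= 13 + 50 + 9 + 28 + 8 + 0
= 108


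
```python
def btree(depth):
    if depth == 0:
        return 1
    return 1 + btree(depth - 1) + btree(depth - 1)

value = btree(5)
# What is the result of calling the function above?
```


btree(5)
= 1 + btree(4) + btree(4)
= 1 + 2 * btree(4)
btree(k) = 2^(k+1) - 1
btree(0) = 1
btree(1) = 3
btree(2) = 7
btree(3) = 15
btree(4) = 31
btree(5) = 2^6 - 1 = 63


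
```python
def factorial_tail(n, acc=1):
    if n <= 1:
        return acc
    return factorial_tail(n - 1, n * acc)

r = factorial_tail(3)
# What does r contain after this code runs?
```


factorial_tail(3, 1)
= factorial_tail(2, 3 * 1) = factorial_tail(2, 3)
= factorial_tail(1, 2 * 3) = factorial_tail(1, 6)
n <= 1, return acc = 6


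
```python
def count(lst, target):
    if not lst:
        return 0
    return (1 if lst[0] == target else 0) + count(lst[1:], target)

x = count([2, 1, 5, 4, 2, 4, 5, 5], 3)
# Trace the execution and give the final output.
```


count([2, 1, 5, 4, 2, 4, 5, 5], 3)
lst[0]=2 != 3: 0 + count([1, 5, 4, 2, 4, 5, 5], 3)
lst[0]=1 != 3: 0 + count([5, 4, 2, 4, 5, 5], 3)
lst[0]=5 != 3: 0 + count([4, 2, 4, 5, 5], 3)
lst[0]=4 != 3: 0 + count([2, 4, 5, 5], 3)
lst[0]=2 != 3: 0 + count([4, 5, 5], 3)
lst[0]=4 != 3: 0 + count([5, 5], 3)
lst[0]=5 != 3: 0 + count([5], 3)
lst[0]=5 != 3: 0 + count([], 3)
= 0


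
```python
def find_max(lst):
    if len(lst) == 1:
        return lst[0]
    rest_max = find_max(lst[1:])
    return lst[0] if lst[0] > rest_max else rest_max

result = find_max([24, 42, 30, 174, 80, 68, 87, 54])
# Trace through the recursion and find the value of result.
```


find_max([24, 42, 30, 174, 80, 68, 87, 54])
= compare 24 with find_max([42, 30, 174, 80, 68, 87, 54])
= compare 42 with find_max([30, 174, 80, 68, 87, 54])
= compare 30 with find_max([174, 80, 68, 87, 54])
= compare 174 with find_max([80, 68, 87, 54])
= compare 80 with find_max([68, 87, 54])
= compare 68 with find_max([87, 54])
= compare 87 with find_max([54])
Base: find_max([54]) = 54
compare 87 with 54: max = 87
compare 68 with 87: max = 87
compare 80 with 87: max = 87
compare 174 with 87: max = 174
compare 30 with 174: max = 174
compare 42 with 174: max = 174
compare 24 with 174: max = 174
= 174


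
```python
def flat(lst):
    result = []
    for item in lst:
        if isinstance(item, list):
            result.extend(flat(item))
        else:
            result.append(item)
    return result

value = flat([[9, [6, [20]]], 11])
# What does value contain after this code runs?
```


flat([[9, [6, [20]]], 11])
Processing each element:
  [9, [6, [20]]] is a list -> flat recursively -> [9, 6, 20]
  11 is not a list -> append 11
= [9, 6, 20, 11]


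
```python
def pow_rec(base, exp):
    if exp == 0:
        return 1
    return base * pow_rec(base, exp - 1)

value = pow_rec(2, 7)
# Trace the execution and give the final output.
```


pow_rec(2, 7)
= 2 * pow_rec(2, 6)
= 2 * 2 * pow_rec(2, 5)
= 2 * 2 * 2 * pow_rec(2, 4)
= 2 * 2 * 2 * 2 * pow_rec(2, 3)
= 2 * 2 * 2 * 2 * 2 * pow_rec(2, 2)
= 2 * 2 * 2 * 2 * 2 * 2 * pow_rec(2, 1)
= 2 * 2 * 2 * 2 * 2 * 2 * 2 * pow_rec(2, 0)
= 2 * 2 * 2 * 2 * 2 * 2 * 2 * 1
= 128


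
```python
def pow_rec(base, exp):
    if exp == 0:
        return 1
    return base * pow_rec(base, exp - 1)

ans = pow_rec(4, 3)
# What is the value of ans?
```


pow_rec(4, 3)
= 4 * pow_rec(4, 2)
= 4 * 4 * pow_rec(4, 1)
= 4 * 4 * 4 * pow_rec(4, 0)
= 4 * 4 * 4 * 1
= 64


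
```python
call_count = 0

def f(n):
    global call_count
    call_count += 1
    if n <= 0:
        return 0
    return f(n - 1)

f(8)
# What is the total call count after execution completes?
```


f(8) calls f(7) calls ... calls f(0)
Total calls: 8 + 1 (for base case) = 9


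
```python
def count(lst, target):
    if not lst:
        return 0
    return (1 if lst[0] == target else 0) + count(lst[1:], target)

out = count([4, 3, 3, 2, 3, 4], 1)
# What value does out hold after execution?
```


count([4, 3, 3, 2, 3, 4], 1)
lst[0]=4 != 1: 0 + count([3, 3, 2, 3, 4], 1)
lst[0]=3 != 1: 0 + count([3, 2, 3, 4], 1)
lst[0]=3 != 1: 0 + count([2, 3, 4], 1)
lst[0]=2 != 1: 0 + count([3, 4], 1)
lst[0]=3 != 1: 0 + count([4], 1)
lst[0]=4 != 1: 0 + count([], 1)
= 0


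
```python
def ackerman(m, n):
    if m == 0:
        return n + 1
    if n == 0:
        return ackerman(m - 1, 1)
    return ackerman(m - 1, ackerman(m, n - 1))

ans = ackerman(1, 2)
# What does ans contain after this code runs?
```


ackerman(1, 2)
= ackerman(0, ackerman(1, 1))
First compute ackerman(1, 1) = 3
= ackerman(0, 3)
= 4


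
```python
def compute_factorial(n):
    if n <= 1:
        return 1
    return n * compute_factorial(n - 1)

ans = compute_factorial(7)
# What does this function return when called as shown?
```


compute_factorial(7)
= 7 * compute_factorial(6)
= 7 * 6 * compute_factorial(5)
= 7 * 6 * 5 * compute_factorial(4)
= 7 * 6 * 5 * 4 * compute_factorial(3)
= 7 * 6 * 5 * 4 * 3 * compute_factorial(2)
= 7 * 6 * 5 * 4 * 3 * 2 * compute_factorial(1)
= 7 * 6 * 5 * 4 * 3 * 2 * 1
= 5040


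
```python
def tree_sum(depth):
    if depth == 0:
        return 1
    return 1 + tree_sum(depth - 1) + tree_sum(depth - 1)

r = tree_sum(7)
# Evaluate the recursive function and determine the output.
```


tree_sum(7)
= 1 + tree_sum(6) + tree_sum(6)
= 1 + 2 * tree_sum(6)
tree_sum(k) = 2^(k+1) - 1
tree_sum(0) = 1
tree_sum(1) = 3
tree_sum(2) = 7
tree_sum(3) = 15
tree_sum(4) = 31
tree_sum(7) = 2^8 - 1 = 255


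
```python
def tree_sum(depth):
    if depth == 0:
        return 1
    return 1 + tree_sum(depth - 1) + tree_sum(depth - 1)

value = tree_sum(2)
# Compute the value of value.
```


tree_sum(2)
= 1 + tree_sum(1) + tree_sum(1)
= 1 + 2 * tree_sum(1)
tree_sum(k) = 2^(k+1) - 1
tree_sum(0) = 1
tree_sum(1) = 3
tree_sum(2) = 7
tree_sum(2) = 2^3 - 1 = 7


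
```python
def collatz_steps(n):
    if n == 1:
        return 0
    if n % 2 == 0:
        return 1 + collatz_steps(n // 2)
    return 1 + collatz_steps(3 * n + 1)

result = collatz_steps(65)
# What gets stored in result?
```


collatz_steps(65)
65 is odd -> 3*65+1 = 196 -> collatz_steps(196)
196 is even -> collatz_steps(98)
98 is even -> collatz_steps(49)
49 is odd -> 3*49+1 = 148 -> collatz_steps(148)
148 is even -> collatz_steps(74)
74 is even -> collatz_steps(37)
37 is odd -> 3*37+1 = 112 -> collatz_steps(112)
112 is even -> collatz_steps(56)
56 is even -> collatz_steps(28)
28 is even -> collatz_steps(14)
14 is even -> collatz_steps(7)
7 is odd -> 3*7+1 = 22 -> collatz_steps(22)
22 is even -> collatz_steps(11)
11 is odd -> 3*11+1 = 34 -> collatz_steps(34)
34 is even -> collatz_steps(17)
17 is odd -> 3*17+1 = 52 -> collatz_steps(52)
52 is even -> collatz_steps(26)
26 is even -> collatz_steps(13)
13 is odd -> 3*13+1 = 40 -> collatz_steps(40)
40 is even -> collatz_steps(20)
20 is even -> collatz_steps(10)
10 is even -> collatz_steps(5)
5 is odd -> 3*5+1 = 16 -> collatz_steps(16)
16 is even -> collatz_steps(8)
8 is even -> collatz_steps(4)
4 is even -> collatz_steps(2)
2 is even -> collatz_steps(1)
Reached 1 after 27 steps
= 27


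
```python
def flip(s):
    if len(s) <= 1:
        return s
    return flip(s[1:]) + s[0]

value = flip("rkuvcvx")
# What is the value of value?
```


flip("rkuvcvx")
= flip("kuvcvx") + "r"
= flip("uvcvx") + "k" + "r"
= flip("vcvx") + "u" + "k" + "r"
= flip("cvx") + "v" + "u" + "k" + "r"
= flip("vx") + "c" + "v" + "u" + "k" + "r"
= flip("x") + "v" + "c" + "v" + "u" + "k" + "r"
= "x" + "v" + "c" + "v" + "u" + "k" + "r"
= "xvcvukr"


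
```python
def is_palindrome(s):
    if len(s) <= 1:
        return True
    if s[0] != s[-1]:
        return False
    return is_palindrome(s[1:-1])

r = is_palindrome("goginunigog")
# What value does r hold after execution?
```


is_palindrome("goginunigog")
"goginunigog": s[0]='g' == s[-1]='g' -> is_palindrome("oginunigo")
"oginunigo": s[0]='o' == s[-1]='o' -> is_palindrome("ginunig")
"ginunig": s[0]='g' == s[-1]='g' -> is_palindrome("inuni")
"inuni": s[0]='i' == s[-1]='i' -> is_palindrome("nun")
"nun": s[0]='n' == s[-1]='n' -> is_palindrome("u")
"u": len <= 1 -> True
= True


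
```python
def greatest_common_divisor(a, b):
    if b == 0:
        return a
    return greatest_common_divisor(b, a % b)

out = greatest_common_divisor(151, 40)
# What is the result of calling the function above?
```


greatest_common_divisor(151, 40)
= greatest_common_divisor(40, 151 % 40) = greatest_common_divisor(40, 31)
= greatest_common_divisor(31, 40 % 31) = greatest_common_divisor(31, 9)
= greatest_common_divisor(9, 31 % 9) = greatest_common_divisor(9, 4)
= greatest_common_divisor(4, 9 % 4) = greatest_common_divisor(4, 1)
= greatest_common_divisor(1, 4 % 1) = greatest_common_divisor(1, 0)
b == 0, return a = 1


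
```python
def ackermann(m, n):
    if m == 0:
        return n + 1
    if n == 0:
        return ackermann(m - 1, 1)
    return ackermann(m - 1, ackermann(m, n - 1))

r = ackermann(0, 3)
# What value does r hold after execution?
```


ackermann(0, 3)
m == 0: return 3 + 1 = 4
= 4


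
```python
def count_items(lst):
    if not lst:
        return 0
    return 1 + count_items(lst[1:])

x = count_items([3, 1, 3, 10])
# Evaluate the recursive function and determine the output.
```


count_items([3, 1, 3, 10])
= 1 + count_items([1, 3, 10])
= 1 + 1 + count_items([3, 10])
= 1 + 1 + 1 + count_items([10])
= 1 + 1 + 1 + 1 + count_items([])
= 1 + 1 + 1 + 1 + 0
= 4


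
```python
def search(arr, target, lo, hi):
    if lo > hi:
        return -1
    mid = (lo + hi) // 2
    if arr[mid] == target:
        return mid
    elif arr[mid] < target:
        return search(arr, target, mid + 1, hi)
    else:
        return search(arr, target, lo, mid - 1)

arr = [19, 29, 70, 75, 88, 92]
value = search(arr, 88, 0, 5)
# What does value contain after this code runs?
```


search(arr, 88, 0, 5)
lo=0, hi=5, mid=2, arr[mid]=70
70 < 88, search right half
lo=3, hi=5, mid=4, arr[mid]=88
arr[4] == 88, found at index 4
= 4


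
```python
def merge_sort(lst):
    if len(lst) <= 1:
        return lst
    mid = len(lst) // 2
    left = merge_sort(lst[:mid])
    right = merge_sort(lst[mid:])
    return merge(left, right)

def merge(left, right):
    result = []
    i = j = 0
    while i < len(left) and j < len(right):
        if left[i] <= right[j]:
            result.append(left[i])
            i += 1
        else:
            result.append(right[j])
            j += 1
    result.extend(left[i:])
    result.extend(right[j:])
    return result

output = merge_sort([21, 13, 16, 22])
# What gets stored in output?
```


merge_sort([21, 13, 16, 22])
Split into [21, 13] and [16, 22]
Left sorted: [13, 21]
Right sorted: [16, 22]
Merge [13, 21] and [16, 22]
= [13, 16, 21, 22]


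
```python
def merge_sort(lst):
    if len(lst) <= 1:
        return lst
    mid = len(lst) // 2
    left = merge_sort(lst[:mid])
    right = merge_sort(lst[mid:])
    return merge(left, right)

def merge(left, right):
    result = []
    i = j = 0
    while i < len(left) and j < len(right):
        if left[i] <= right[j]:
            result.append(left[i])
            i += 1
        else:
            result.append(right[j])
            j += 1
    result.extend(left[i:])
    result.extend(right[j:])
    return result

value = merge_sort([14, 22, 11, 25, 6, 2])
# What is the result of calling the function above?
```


merge_sort([14, 22, 11, 25, 6, 2])
Split into [14, 22, 11] and [25, 6, 2]
Left sorted: [11, 14, 22]
Right sorted: [2, 6, 25]
Merge [11, 14, 22] and [2, 6, 25]
= [2, 6, 11, 14, 22, 25]


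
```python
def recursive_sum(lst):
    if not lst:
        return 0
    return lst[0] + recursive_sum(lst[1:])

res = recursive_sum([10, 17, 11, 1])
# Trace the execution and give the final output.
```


recursive_sum([10, 17, 11, 1])
= 10 + recursive_sum([17, 11, 1])
= 10 + 17 + recursive_sum([11, 1])
= 10 + 17 + 11 + recursive_sum([1])
= 10 + 17 + 11 + 1 + recursive_sum([])
= 10 + 17 + 11 + 1 + 0
= 39


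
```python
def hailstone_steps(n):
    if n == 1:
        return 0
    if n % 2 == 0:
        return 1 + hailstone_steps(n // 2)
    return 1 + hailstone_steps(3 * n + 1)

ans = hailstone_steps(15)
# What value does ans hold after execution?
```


hailstone_steps(15)
15 is odd -> 3*15+1 = 46 -> hailstone_steps(46)
46 is even -> hailstone_steps(23)
23 is odd -> 3*23+1 = 70 -> hailstone_steps(70)
70 is even -> hailstone_steps(35)
35 is odd -> 3*35+1 = 106 -> hailstone_steps(106)
106 is even -> hailstone_steps(53)
53 is odd -> 3*53+1 = 160 -> hailstone_steps(160)
160 is even -> hailstone_steps(80)
80 is even -> hailstone_steps(40)
40 is even -> hailstone_steps(20)
20 is even -> hailstone_steps(10)
10 is even -> hailstone_steps(5)
5 is odd -> 3*5+1 = 16 -> hailstone_steps(16)
16 is even -> hailstone_steps(8)
8 is even -> hailstone_steps(4)
4 is even -> hailstone_steps(2)
2 is even -> hailstone_steps(1)
Reached 1 after 17 steps
= 17


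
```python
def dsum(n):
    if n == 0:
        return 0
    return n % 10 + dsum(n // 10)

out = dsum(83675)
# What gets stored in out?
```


dsum(83675)
= 5 + dsum(8367)
= 5 + 7 + dsum(836)
= 5 + 7 + 6 + dsum(83)
= 5 + 7 + 6 + 3 + dsum(8)
= 5 + 7 + 6 + 3 + 8 + dsum(0)
= 5 + 7 + 6 + 3 + 8 + 0
= 29


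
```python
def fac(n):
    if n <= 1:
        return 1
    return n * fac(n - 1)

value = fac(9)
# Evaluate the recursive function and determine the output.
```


fac(9)
= 9 * fac(8)
= 9 * 8 * fac(7)
= 9 * 8 * 7 * fac(6)
= 9 * 8 * 7 * 6 * fac(5)
= 9 * 8 * 7 * 6 * 5 * fac(4)
= 9 * 8 * 7 * 6 * 5 * 4 * fac(3)
= 9 * 8 * 7 * 6 * 5 * 4 * 3 * fac(2)
= 9 * 8 * 7 * 6 * 5 * 4 * 3 * 2 * fac(1)
= 9 * 8 * 7 * 6 * 5 * 4 * 3 * 2 * 1
= 362880


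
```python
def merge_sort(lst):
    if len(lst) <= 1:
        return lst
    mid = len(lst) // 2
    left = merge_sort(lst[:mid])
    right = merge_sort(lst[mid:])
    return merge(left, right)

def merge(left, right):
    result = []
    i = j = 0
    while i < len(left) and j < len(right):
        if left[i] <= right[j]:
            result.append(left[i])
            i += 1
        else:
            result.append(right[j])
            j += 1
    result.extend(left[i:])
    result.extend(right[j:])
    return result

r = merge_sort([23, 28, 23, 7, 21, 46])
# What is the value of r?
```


merge_sort([23, 28, 23, 7, 21, 46])
Split into [23, 28, 23] and [7, 21, 46]
Left sorted: [23, 23, 28]
Right sorted: [7, 21, 46]
Merge [23, 23, 28] and [7, 21, 46]
= [7, 21, 23, 23, 28, 46]


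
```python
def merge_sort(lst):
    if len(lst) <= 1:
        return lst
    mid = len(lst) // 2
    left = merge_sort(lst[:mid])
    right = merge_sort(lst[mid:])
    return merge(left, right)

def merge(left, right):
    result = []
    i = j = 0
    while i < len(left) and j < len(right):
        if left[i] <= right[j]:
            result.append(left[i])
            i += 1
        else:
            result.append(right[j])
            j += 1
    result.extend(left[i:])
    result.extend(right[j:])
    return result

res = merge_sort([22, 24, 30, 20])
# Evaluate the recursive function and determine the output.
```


merge_sort([22, 24, 30, 20])
Split into [22, 24] and [30, 20]
Left sorted: [22, 24]
Right sorted: [20, 30]
Merge [22, 24] and [20, 30]
= [20, 22, 24, 30]


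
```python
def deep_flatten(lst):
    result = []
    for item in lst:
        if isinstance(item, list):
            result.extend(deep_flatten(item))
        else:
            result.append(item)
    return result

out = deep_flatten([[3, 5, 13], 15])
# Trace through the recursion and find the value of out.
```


deep_flatten([[3, 5, 13], 15])
Processing each element:
  [3, 5, 13] is a list -> deep_flatten recursively -> [3, 5, 13]
  15 is not a list -> append 15
= [3, 5, 13, 15]


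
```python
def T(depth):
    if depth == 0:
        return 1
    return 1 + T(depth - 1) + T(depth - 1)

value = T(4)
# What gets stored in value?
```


T(4)
= 1 + T(3) + T(3)
= 1 + 2 * T(3)
T(k) = 2^(k+1) - 1
T(0) = 1
T(1) = 3
T(2) = 7
T(3) = 15
T(4) = 31
T(4) = 2^5 - 1 = 31


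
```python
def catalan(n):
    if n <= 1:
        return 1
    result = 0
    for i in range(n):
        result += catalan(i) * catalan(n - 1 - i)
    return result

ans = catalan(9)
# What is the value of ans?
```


catalan(9)
= sum of catalan(i) * catalan(9-1-i) for i in 0..8
First compute sub-values bottom-up:
  catalan(0) = 1, catalan(1) = 1
  catalan(2) = 1*1 + 1*1 = 2
  catalan(3) = 1*2 + 1*1 + 2*1 = 5
  catalan(4) = 1*5 + 1*2 + 2*1 + 5*1 = 14
  catalan(5) = 1*14 + 1*5 + 2*2 + 5*1 + 14*1 = 42
  catalan(6) = 1*42 + 1*14 + 2*5 + 5*2 + 14*1 + 42*1 = 132
  catalan(7) = 1*132 + 1*42 + 2*14 + 5*5 + 14*2 + 42*1 + 132*1 = 429
  catalan(8) = 1*429 + 1*132 + 2*42 + 5*14 + 14*5 + 42*2 + 132*1 + 429*1 = 1430
Now catalan(9):
  catalan(0)*catalan(8) = 1*1430 = 1430
  catalan(1)*catalan(7) = 1*429 = 429
  catalan(2)*catalan(6) = 2*132 = 264
  catalan(3)*catalan(5) = 5*42 = 210
  catalan(4)*catalan(4) = 14*14 = 196
  catalan(5)*catalan(3) = 42*5 = 210
  catalan(6)*catalan(2) = 132*2 = 264
  catalan(7)*catalan(1) = 429*1 = 429
  catalan(8)*catalan(0) = 1430*1 = 1430
= 1430 + 429 + 264 + 210 + 196 + 210 + 264 + 429 + 1430
= 4862


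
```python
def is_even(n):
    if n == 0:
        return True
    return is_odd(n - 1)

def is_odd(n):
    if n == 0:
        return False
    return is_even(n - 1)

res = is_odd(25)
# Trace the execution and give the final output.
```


is_odd(25)
= is_even(24)
= is_odd(23)
= is_even(22)
= is_odd(21)
= is_even(20)
= is_odd(19)
= is_even(18)
= is_odd(17)
= is_even(16)
= is_odd(15)
= is_even(14)
= is_odd(13)
= is_even(12)
= is_odd(11)
= is_even(10)
= is_odd(9)
= is_even(8)
= is_odd(7)
= is_even(6)
= is_odd(5)
= is_even(4)
= is_odd(3)
= is_even(2)
= is_odd(1)
= is_even(0)
n == 0: return True
= True


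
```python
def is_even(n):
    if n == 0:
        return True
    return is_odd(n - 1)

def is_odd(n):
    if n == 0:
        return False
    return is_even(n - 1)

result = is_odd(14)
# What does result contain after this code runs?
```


is_odd(14)
= is_even(13)
= is_odd(12)
= is_even(11)
= is_odd(10)
= is_even(9)
= is_odd(8)
= is_even(7)
= is_odd(6)
= is_even(5)
= is_odd(4)
= is_even(3)
= is_odd(2)
= is_even(1)
= is_odd(0)
n == 0: return False
= False


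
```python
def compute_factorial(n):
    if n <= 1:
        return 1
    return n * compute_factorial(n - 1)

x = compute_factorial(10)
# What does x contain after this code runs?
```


compute_factorial(10)
= 10 * compute_factorial(9)
= 10 * 9 * compute_factorial(8)
= 10 * 9 * 8 * compute_factorial(7)
= 10 * 9 * 8 * 7 * compute_factorial(6)
= 10 * 9 * 8 * 7 * 6 * compute_factorial(5)
= 10 * 9 * 8 * 7 * 6 * 5 * compute_factorial(4)
= 10 * 9 * 8 * 7 * 6 * 5 * 4 * compute_factorial(3)
= 10 * 9 * 8 * 7 * 6 * 5 * 4 * 3 * compute_factorial(2)
= 10 * 9 * 8 * 7 * 6 * 5 * 4 * 3 * 2 * compute_factorial(1)
= 10 * 9 * 8 * 7 * 6 * 5 * 4 * 3 * 2 * 1
= 3628800


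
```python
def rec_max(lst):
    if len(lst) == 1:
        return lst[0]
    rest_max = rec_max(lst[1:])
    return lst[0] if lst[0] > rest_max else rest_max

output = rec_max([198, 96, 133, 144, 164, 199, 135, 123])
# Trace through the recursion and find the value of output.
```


rec_max([198, 96, 133, 144, 164, 199, 135, 123])
= compare 198 with rec_max([96, 133, 144, 164, 199, 135, 123])
= compare 96 with rec_max([133, 144, 164, 199, 135, 123])
= compare 133 with rec_max([144, 164, 199, 135, 123])
= compare 144 with rec_max([164, 199, 135, 123])
= compare 164 with rec_max([199, 135, 123])
= compare 199 with rec_max([135, 123])
= compare 135 with rec_max([123])
Base: rec_max([123]) = 123
compare 135 with 123: max = 135
compare 199 with 135: max = 199
compare 164 with 199: max = 199
compare 144 with 199: max = 199
compare 133 with 199: max = 199
compare 96 with 199: max = 199
compare 198 with 199: max = 199
= 199


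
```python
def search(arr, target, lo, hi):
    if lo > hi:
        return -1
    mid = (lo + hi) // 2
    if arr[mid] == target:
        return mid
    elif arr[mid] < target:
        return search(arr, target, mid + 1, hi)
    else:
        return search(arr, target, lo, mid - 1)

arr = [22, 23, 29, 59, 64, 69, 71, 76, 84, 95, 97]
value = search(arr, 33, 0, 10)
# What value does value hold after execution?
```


search(arr, 33, 0, 10)
lo=0, hi=10, mid=5, arr[mid]=69
69 > 33, search left half
lo=0, hi=4, mid=2, arr[mid]=29
29 < 33, search right half
lo=3, hi=4, mid=3, arr[mid]=59
59 > 33, search left half
lo > hi, target not found, return -1
= -1


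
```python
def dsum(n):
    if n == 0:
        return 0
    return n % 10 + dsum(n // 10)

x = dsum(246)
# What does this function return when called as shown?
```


dsum(246)
= 6 + dsum(24)
= 6 + 4 + dsum(2)
= 6 + 4 + 2 + dsum(0)
= 6 + 4 + 2 + 0
= 12


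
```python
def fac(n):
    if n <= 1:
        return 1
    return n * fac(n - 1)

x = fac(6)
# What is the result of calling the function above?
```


fac(6)
= 6 * fac(5)
= 6 * 5 * fac(4)
= 6 * 5 * 4 * fac(3)
= 6 * 5 * 4 * 3 * fac(2)
= 6 * 5 * 4 * 3 * 2 * fac(1)
= 6 * 5 * 4 * 3 * 2 * 1
= 720


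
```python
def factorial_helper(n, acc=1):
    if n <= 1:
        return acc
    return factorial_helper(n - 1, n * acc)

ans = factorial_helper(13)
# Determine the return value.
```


factorial_helper(13, 1)
= factorial_helper(12, 13 * 1) = factorial_helper(12, 13)
= factorial_helper(11, 12 * 13) = factorial_helper(11, 156)
= factorial_helper(10, 11 * 156) = factorial_helper(10, 1716)
= factorial_helper(9, 10 * 1716) = factorial_helper(9, 17160)
= factorial_helper(8, 9 * 17160) = factorial_helper(8, 154440)
= factorial_helper(7, 8 * 154440) = factorial_helper(7, 1235520)
= factorial_helper(6, 7 * 1235520) = factorial_helper(6, 8648640)
= factorial_helper(5, 6 * 8648640) = factorial_helper(5, 51891840)
= factorial_helper(4, 5 * 51891840) = factorial_helper(4, 259459200)
= factorial_helper(3, 4 * 259459200) = factorial_helper(3, 1037836800)
= factorial_helper(2, 3 * 1037836800) = factorial_helper(2, 3113510400)
= factorial_helper(1, 2 * 3113510400) = factorial_helper(1, 6227020800)
n <= 1, return acc = 6227020800


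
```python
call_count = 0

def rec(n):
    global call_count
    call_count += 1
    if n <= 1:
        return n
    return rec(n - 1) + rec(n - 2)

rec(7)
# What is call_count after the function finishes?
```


rec(7) calls rec(6) and rec(5); each non-base call branches into two more.
Let C(k) = total number of calls made by rec(k), including the call to rec(k) itself.
Base cases: C(0) = 1, C(1) = 1
Recurrence: C(k) = 1 + C(k-1) + C(k-2)
  C(2) = 1 + C(1) + C(0) = 1 + 1 + 1 = 3
  C(3) = 1 + C(2) + C(1) = 1 + 3 + 1 = 5
  C(4) = 1 + C(3) + C(2) = 1 + 5 + 3 = 9
  C(5) = 1 + C(4) + C(3) = 1 + 9 + 5 = 15
  C(6) = 1 + C(5) + C(4) = 1 + 15 + 9 = 25
  C(7) = 1 + C(6) + C(5) = 1 + 25 + 15 = 41
Total calls = C(7) = 41


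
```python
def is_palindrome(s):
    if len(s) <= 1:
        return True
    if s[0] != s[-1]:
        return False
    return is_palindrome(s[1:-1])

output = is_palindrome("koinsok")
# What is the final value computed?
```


is_palindrome("koinsok")
"koinsok": s[0]='k' == s[-1]='k' -> is_palindrome("oinso")
"oinso": s[0]='o' == s[-1]='o' -> is_palindrome("ins")
"ins": s[0]='i' != s[-1]='s' -> False
= False


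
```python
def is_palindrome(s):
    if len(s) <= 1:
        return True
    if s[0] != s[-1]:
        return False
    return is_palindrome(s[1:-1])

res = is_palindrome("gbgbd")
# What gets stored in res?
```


is_palindrome("gbgbd")
"gbgbd": s[0]='g' != s[-1]='d' -> False
= False


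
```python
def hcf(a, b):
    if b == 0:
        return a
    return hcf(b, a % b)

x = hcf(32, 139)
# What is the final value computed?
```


hcf(32, 139)
= hcf(139, 32 % 139) = hcf(139, 32)
= hcf(32, 139 % 32) = hcf(32, 11)
= hcf(11, 32 % 11) = hcf(11, 10)
= hcf(10, 11 % 10) = hcf(10, 1)
= hcf(1, 10 % 1) = hcf(1, 0)
b == 0, return a = 1


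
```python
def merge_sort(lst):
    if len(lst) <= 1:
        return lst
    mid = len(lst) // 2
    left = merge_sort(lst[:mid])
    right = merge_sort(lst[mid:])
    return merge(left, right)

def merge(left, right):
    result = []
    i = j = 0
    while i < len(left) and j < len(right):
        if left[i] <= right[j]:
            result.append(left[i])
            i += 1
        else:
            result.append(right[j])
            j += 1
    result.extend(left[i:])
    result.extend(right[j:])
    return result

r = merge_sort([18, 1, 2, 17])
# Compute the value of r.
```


merge_sort([18, 1, 2, 17])
Split into [18, 1] and [2, 17]
Left sorted: [1, 18]
Right sorted: [2, 17]
Merge [1, 18] and [2, 17]
= [1, 2, 17, 18]


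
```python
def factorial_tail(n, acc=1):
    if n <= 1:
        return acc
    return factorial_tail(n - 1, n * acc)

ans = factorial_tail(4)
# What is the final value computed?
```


factorial_tail(4, 1)
= factorial_tail(3, 4 * 1) = factorial_tail(3, 4)
= factorial_tail(2, 3 * 4) = factorial_tail(2, 12)
= factorial_tail(1, 2 * 12) = factorial_tail(1, 24)
n <= 1, return acc = 24


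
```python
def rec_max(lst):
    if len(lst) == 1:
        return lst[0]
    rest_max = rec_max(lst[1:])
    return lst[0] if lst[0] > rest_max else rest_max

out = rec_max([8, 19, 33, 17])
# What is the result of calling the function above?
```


rec_max([8, 19, 33, 17])
= compare 8 with rec_max([19, 33, 17])
= compare 19 with rec_max([33, 17])
= compare 33 with rec_max([17])
Base: rec_max([17]) = 17
compare 33 with 17: max = 33
compare 19 with 33: max = 33
compare 8 with 33: max = 33
= 33


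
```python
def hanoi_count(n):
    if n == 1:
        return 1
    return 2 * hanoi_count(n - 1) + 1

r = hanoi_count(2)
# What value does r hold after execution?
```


hanoi_count(2)
= 2 * hanoi_count(1) + 1
Now compute bottom-up:
hanoi_count(1) = 1
hanoi_count(2) = 2 * 1 + 1 = 3
= 3


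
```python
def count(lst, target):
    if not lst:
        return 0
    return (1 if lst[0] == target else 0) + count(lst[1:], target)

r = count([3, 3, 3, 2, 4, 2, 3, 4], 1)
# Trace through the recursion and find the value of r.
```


count([3, 3, 3, 2, 4, 2, 3, 4], 1)
lst[0]=3 != 1: 0 + count([3, 3, 2, 4, 2, 3, 4], 1)
lst[0]=3 != 1: 0 + count([3, 2, 4, 2, 3, 4], 1)
lst[0]=3 != 1: 0 + count([2, 4, 2, 3, 4], 1)
lst[0]=2 != 1: 0 + count([4, 2, 3, 4], 1)
lst[0]=4 != 1: 0 + count([2, 3, 4], 1)
lst[0]=2 != 1: 0 + count([3, 4], 1)
lst[0]=3 != 1: 0 + count([4], 1)
lst[0]=4 != 1: 0 + count([], 1)
= 0


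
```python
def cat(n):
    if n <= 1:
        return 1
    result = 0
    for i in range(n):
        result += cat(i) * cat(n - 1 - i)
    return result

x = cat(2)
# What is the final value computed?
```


cat(2)
= sum of cat(i) * cat(2-1-i) for i in 0..1
  cat(0)*cat(1) = 1*1 = 1
  cat(1)*cat(0) = 1*1 = 1
= 1 + 1
= 2


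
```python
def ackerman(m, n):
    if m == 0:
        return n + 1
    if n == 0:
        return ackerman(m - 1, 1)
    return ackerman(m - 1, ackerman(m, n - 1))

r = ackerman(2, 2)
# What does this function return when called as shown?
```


ackerman(2, 2)
= ackerman(1, ackerman(2, 1))
First compute ackerman(2, 1) = 5
= ackerman(1, 5)
= 7


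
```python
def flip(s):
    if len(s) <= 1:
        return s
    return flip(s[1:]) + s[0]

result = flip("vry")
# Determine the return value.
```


flip("vry")
= flip("ry") + "v"
= flip("y") + "r" + "v"
= "y" + "r" + "v"
= "yrv"


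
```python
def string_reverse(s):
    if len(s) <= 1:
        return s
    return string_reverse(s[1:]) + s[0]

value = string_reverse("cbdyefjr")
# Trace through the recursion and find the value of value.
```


string_reverse("cbdyefjr")
= string_reverse("bdyefjr") + "c"
= string_reverse("dyefjr") + "b" + "c"
= string_reverse("yefjr") + "d" + "b" + "c"
= string_reverse("efjr") + "y" + "d" + "b" + "c"
= string_reverse("fjr") + "e" + "y" + "d" + "b" + "c"
= string_reverse("jr") + "f" + "e" + "y" + "d" + "b" + "c"
= string_reverse("r") + "j" + "f" + "e" + "y" + "d" + "b" + "c"
= "r" + "j" + "f" + "e" + "y" + "d" + "b" + "c"
= "rjfeydbc"


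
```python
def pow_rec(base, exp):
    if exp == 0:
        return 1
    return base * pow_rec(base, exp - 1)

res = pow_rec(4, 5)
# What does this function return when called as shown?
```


pow_rec(4, 5)
= 4 * pow_rec(4, 4)
= 4 * 4 * pow_rec(4, 3)
= 4 * 4 * 4 * pow_rec(4, 2)
= 4 * 4 * 4 * 4 * pow_rec(4, 1)
= 4 * 4 * 4 * 4 * 4 * pow_rec(4, 0)
= 4 * 4 * 4 * 4 * 4 * 1
= 1024


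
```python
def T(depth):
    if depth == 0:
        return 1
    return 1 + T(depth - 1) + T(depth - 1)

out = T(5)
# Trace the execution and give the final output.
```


T(5)
= 1 + T(4) + T(4)
= 1 + 2 * T(4)
T(k) = 2^(k+1) - 1
T(0) = 1
T(1) = 3
T(2) = 7
T(3) = 15
T(4) = 31
T(5) = 2^6 - 1 = 63


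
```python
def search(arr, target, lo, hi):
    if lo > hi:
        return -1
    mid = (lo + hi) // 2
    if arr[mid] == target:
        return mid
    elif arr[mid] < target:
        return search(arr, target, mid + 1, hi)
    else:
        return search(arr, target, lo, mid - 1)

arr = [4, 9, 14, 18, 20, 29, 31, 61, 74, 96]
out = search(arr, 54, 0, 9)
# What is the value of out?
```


search(arr, 54, 0, 9)
lo=0, hi=9, mid=4, arr[mid]=20
20 < 54, search right half
lo=5, hi=9, mid=7, arr[mid]=61
61 > 54, search left half
lo=5, hi=6, mid=5, arr[mid]=29
29 < 54, search right half
lo=6, hi=6, mid=6, arr[mid]=31
31 < 54, search right half
lo > hi, target not found, return -1
= -1


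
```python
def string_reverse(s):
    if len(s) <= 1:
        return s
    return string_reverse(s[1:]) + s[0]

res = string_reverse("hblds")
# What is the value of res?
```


string_reverse("hblds")
= string_reverse("blds") + "h"
= string_reverse("lds") + "b" + "h"
= string_reverse("ds") + "l" + "b" + "h"
= string_reverse("s") + "d" + "l" + "b" + "h"
= "s" + "d" + "l" + "b" + "h"
= "sdlbh"


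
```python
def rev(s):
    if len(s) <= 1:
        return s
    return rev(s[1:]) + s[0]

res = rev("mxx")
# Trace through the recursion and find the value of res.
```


rev("mxx")
= rev("xx") + "m"
= rev("x") + "x" + "m"
= "x" + "x" + "m"
= "xxm"


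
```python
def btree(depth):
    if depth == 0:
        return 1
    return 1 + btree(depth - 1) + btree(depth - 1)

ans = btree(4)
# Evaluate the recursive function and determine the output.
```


btree(4)
= 1 + btree(3) + btree(3)
= 1 + 2 * btree(3)
btree(k) = 2^(k+1) - 1
btree(0) = 1
btree(1) = 3
btree(2) = 7
btree(3) = 15
btree(4) = 31
btree(4) = 2^5 - 1 = 31


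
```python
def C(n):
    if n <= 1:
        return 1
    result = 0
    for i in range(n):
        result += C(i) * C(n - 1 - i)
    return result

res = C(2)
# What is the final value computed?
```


C(2)
= sum of C(i) * C(2-1-i) for i in 0..1
  C(0)*C(1) = 1*1 = 1
  C(1)*C(0) = 1*1 = 1
= 1 + 1
= 2


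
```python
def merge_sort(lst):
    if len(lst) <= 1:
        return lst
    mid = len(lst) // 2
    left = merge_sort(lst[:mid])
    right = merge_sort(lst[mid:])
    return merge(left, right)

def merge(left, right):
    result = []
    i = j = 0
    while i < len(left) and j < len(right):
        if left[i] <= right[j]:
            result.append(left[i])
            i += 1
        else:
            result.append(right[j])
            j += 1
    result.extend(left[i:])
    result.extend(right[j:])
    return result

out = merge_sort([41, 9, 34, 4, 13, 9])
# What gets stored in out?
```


merge_sort([41, 9, 34, 4, 13, 9])
Split into [41, 9, 34] and [4, 13, 9]
Left sorted: [9, 34, 41]
Right sorted: [4, 9, 13]
Merge [9, 34, 41] and [4, 9, 13]
= [4, 9, 9, 13, 34, 41]


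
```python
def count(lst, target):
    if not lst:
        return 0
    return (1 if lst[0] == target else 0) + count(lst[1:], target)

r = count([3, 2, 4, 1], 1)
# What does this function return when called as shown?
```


count([3, 2, 4, 1], 1)
lst[0]=3 != 1: 0 + count([2, 4, 1], 1)
lst[0]=2 != 1: 0 + count([4, 1], 1)
lst[0]=4 != 1: 0 + count([1], 1)
lst[0]=1 == 1: 1 + count([], 1)
= 1


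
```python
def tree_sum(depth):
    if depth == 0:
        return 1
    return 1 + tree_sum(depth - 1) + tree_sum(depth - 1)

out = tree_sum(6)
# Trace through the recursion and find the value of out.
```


tree_sum(6)
= 1 + tree_sum(5) + tree_sum(5)
= 1 + 2 * tree_sum(5)
tree_sum(k) = 2^(k+1) - 1
tree_sum(0) = 1
tree_sum(1) = 3
tree_sum(2) = 7
tree_sum(3) = 15
tree_sum(4) = 31
tree_sum(6) = 2^7 - 1 = 127


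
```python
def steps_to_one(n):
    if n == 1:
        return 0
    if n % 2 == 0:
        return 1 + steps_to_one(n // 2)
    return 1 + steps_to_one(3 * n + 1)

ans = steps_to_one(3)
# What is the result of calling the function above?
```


steps_to_one(3)
3 is odd -> 3*3+1 = 10 -> steps_to_one(10)
10 is even -> steps_to_one(5)
5 is odd -> 3*5+1 = 16 -> steps_to_one(16)
16 is even -> steps_to_one(8)
8 is even -> steps_to_one(4)
4 is even -> steps_to_one(2)
2 is even -> steps_to_one(1)
Reached 1 after 7 steps
= 7


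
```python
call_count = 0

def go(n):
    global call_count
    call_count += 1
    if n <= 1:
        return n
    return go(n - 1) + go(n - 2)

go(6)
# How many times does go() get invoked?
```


go(6) calls go(5) and go(4); each non-base call branches into two more.
Let C(k) = total number of calls made by go(k), including the call to go(k) itself.
Base cases: C(0) = 1, C(1) = 1
Recurrence: C(k) = 1 + C(k-1) + C(k-2)
  C(2) = 1 + C(1) + C(0) = 1 + 1 + 1 = 3
  C(3) = 1 + C(2) + C(1) = 1 + 3 + 1 = 5
  C(4) = 1 + C(3) + C(2) = 1 + 5 + 3 = 9
  C(5) = 1 + C(4) + C(3) = 1 + 9 + 5 = 15
  C(6) = 1 + C(5) + C(4) = 1 + 15 + 9 = 25
Total calls = C(6) = 25


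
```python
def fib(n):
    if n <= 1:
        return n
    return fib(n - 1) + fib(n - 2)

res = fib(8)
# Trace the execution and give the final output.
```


fib(8)
= fib(7) + fib(6)
= (fib(6) + fib(5)) + fib(6)
Computing bottom-up: fib(0)=0, fib(1)=1, fib(2)=1, fib(3)=2, fib(4)=3, fib(5)=5, fib(6)=8, fib(7)=13, fib(8)=21
= 21
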